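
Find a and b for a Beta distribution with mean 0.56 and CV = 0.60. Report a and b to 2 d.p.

σ = CV·μ = 0.60×0.56 = 0.33600, so σ² = 0.112896.
s+1 = μ(1−μ)/σ² = 0.2464/0.112896 = 2.1825, so s = a+b = 1.1825.
a = μs = 0.66, b = (1−μ)s = 0.52.

a = 0.66, b = 0.52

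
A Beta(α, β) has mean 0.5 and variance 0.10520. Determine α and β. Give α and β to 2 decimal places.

Write ν = α+β; then α = μν and Var = μ(1−μ)/(ν+1).
ν = μ(1−μ)/Var − 1 = 0.25/0.10520 − 1 = 1.3764.
α = 0.5·1.3764 = 0.69, β = 0.5·1.3764 = 0.69.

α = 0.69, β = 0.69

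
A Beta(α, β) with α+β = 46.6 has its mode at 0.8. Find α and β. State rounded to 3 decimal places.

α = 36.680, β = 9.920

Mode = (α−1)/(κ−2) with κ = α+β, so α−1 = 0.8·44.6 = 35.680.
α = 36.680; β = κ − α = 9.920.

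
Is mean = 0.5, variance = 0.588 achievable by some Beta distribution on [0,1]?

A Beta with mean μ has variance μ(1−μ)/(α+β+1) < μ(1−μ).
Here μ(1−μ) = 0.5×0.5 = 0.25, and 0.588 ≥ 0.25.

No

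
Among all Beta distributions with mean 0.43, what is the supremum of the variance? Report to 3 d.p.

0.245

For fixed mean μ the Beta variance is μ(1−μ)/(α+β+1), increasing as α+β decreases.
Its least upper bound (not attained) is μ(1−μ) = 0.43·0.57 = 0.245.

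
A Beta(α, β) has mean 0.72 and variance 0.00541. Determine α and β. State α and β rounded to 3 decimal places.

α = 26.110, β = 10.154

By moment matching, α+β = μ(1−μ)/σ² − 1 = (0.72·0.28)/0.00541 − 1 = 37.2643 − 1 = 36.2643.
Since α/(α+β) = μ, α = 0.72·36.2643 = 26.110 and β = 0.28·36.2643 = 10.154.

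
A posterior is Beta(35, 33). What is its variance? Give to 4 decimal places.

μ = 35/68 = 0.514706; Var = μ(1−μ)/(α+β+1) = 0.2497837/69 = 0.0036.

0.0036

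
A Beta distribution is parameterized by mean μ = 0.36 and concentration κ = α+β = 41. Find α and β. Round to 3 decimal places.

α = μκ = 0.36×41 = 14.760 and β = (1−μ)κ = 0.64×41 = 26.240.

α = 14.760, β = 26.240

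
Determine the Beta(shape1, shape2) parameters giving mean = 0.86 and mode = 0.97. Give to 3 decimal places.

With s = shape1+shape2: μ = shape1/s and mode = (shape1−1)/(s−2). Eliminating shape1 = μs,
μs − 1 = m(s−2) ⇒ s(μ−m) = 1−2m ⇒ s = -0.94/-0.11 = 8.5455.
So shape1 = μs = 7.349, shape2 = (1−μ)s = 1.196.

shape1 = 7.349, shape2 = 1.196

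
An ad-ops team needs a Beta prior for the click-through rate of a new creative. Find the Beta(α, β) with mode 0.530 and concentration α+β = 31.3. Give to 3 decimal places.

α = 16.529, β = 14.771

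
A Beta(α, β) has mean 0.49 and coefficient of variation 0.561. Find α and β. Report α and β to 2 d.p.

σ = CV·μ = 0.561×0.49 = 0.27489, so σ² = 0.075565.
s+1 = μ(1−μ)/σ² = 0.2499/0.075565 = 3.3071, so s = α+β = 2.3071.
α = μs = 1.13, β = (1−μ)s = 1.18.

α = 1.13, β = 1.18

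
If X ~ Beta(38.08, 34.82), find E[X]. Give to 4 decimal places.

0.5224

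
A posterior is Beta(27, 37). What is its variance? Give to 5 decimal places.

μ = 27/64 = 0.421875; Var = μ(1−μ)/(α+β+1) = 0.2438965/65 = 0.00375.

0.00375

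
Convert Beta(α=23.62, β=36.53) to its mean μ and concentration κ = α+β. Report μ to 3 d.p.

μ = 0.393, κ = 60.15

κ = α+β = 23.62+36.53 = 60.15; μ = α/κ = 23.62/60.15 = 0.393.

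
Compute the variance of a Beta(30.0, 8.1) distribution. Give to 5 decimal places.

0.00428

Var = αβ/[(α+β)²(α+β+1)] = (30.0×8.1)/(38.1²×39.1) = 243.00/56757.951 = 0.00428.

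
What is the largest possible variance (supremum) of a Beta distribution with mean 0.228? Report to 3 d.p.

0.176

For fixed mean μ the Beta variance is μ(1−μ)/(α+β+1), increasing as α+β decreases.
Its least upper bound (not attained) is μ(1−μ) = 0.228·0.772 = 0.176.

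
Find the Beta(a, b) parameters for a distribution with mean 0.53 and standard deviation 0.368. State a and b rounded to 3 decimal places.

First σ² = 0.135424. Setting a = μn, b = (1−μ)n with n = a+b,
μ(1−μ)/(n+1) = 0.135424 ⇒ n+1 = 0.2491/0.135424 = 1.8394 ⇒ n = 0.8394.
Hence a = 0.53×0.8394 = 0.445, b = 0.47×0.8394 = 0.395.

a = 0.445, b = 0.395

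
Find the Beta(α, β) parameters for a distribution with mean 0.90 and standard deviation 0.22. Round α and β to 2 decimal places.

Variance = 0.22² = 0.0484. The moment-matching identity α+β = μ(1−μ)/Var − 1 gives
α+β = 0.0900/0.0484 − 1 = 0.8595, so α = μ·0.8595 = 0.77 and β = (1−μ)·0.8595 = 0.09.

α = 0.77, β = 0.09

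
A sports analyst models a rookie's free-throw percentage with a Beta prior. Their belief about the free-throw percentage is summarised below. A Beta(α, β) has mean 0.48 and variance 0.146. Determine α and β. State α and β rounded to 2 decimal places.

α = 0.34, β = 0.37

Write ν = α+β; then α = μν and Var = μ(1−μ)/(ν+1).
ν = μ(1−μ)/Var − 1 = 0.2496/0.146 − 1 = 0.7096.
α = 0.48·0.7096 = 0.34, β = 0.52·0.7096 = 0.37.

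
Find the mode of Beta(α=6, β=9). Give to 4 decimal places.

0.3846

With α,β > 1, mode = (α−1)/(α+β−2) = 5/13 = 0.3846.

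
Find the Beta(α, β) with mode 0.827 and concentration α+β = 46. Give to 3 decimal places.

Mode = (α−1)/(κ−2) with κ = α+β, so α−1 = 0.827·44 = 36.388.
α = 37.388; β = κ − α = 8.612.

α = 37.388, β = 8.612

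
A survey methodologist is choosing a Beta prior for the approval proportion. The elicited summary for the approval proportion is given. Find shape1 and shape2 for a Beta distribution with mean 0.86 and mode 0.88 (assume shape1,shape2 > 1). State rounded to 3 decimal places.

shape1 = 32.680, shape2 = 5.320

Let s = shape1+shape2. Mean gives shape1 = μs = 0.86s; mode gives (shape1−1)/(s−2) = 0.88.
Substituting: 0.86s − 1 = 0.88(s−2) = 0.88s − 1.76, so -0.02s = -0.76 and s = 38.0000.
Then shape1 = 0.86×38.0000 = 32.680 and shape2 = s−shape1 = 5.320.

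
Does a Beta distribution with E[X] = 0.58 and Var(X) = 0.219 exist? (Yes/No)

Yes

For any Beta, Var(X) < E[X]·(1−E[X]).
Here μ(1−μ) = 0.58×0.42 = 0.2436, and 0.219 < 0.2436.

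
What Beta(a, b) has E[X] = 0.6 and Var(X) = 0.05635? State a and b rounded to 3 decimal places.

Write ν = a+b; then a = μν and Var = μ(1−μ)/(ν+1).
ν = μ(1−μ)/Var − 1 = 0.24/0.05635 − 1 = 3.2591.
a = 0.6·3.2591 = 1.955, b = 0.4·3.2591 = 1.304.

a = 1.955, b = 1.304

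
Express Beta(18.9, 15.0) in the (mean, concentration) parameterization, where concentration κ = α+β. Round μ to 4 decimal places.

μ = 0.5575, κ = 33.9

κ = α+β = 18.9+15.0 = 33.9; μ = α/κ = 18.9/33.9 = 0.5575.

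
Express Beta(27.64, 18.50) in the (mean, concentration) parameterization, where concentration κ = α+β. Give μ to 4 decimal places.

μ = 0.5990, κ = 46.14

κ = α+β = 27.64+18.50 = 46.14; μ = α/κ = 27.64/46.14 = 0.5990.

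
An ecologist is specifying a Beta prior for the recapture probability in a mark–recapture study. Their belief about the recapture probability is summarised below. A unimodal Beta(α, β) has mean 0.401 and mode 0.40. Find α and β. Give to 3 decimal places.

α = 80.200, β = 119.800

With s = α+β: μ = α/s and mode = (α−1)/(s−2). Eliminating α = μs,
μs − 1 = m(s−2) ⇒ s(μ−m) = 1−2m ⇒ s = 0.20/0.001 = 200.0000.
So α = μs = 80.200, β = (1−μ)s = 119.800.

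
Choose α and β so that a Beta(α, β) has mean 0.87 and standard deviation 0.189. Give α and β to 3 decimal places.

σ² = 0.189² = 0.035721.
With s = α+β, Var = μ(1−μ)/(s+1), so s+1 = (0.87×0.13)/0.035721 = 3.1662 and s = 2.1662.
α = μs = 1.885, β = (1−μ)s = 0.282.

α = 1.885, β = 0.282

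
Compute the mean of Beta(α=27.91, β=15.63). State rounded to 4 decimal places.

0.6410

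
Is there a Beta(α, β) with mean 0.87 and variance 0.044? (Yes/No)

Yes

The Beta variance bound is σ² < μ(1−μ).
Here μ(1−μ) = 0.87×0.13 = 0.1131, and 0.044 < 0.1131.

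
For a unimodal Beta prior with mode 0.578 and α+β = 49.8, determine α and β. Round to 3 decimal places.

Mode = (α−1)/(κ−2) with κ = α+β, so α−1 = 0.578·47.8 = 27.628.
α = 28.628; β = κ − α = 21.172.

α = 28.628, β = 21.172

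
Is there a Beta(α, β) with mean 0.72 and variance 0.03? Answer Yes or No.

Yes

A Beta with mean μ has variance μ(1−μ)/(α+β+1) < μ(1−μ).
Here μ(1−μ) = 0.72×0.28 = 0.2016, and 0.03 < 0.2016.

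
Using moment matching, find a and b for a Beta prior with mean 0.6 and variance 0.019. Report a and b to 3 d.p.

Let s = a+b. The Beta variance is μ(1−μ)/(s+1).
So s+1 = μ(1−μ)/σ² = (0.6×0.4)/0.019 = 0.24/0.019 = 12.6316, giving s = 11.6316.
Then a = μs = 0.6×11.6316 = 6.979 and b = (1−μ)s = 0.4×11.6316 = 4.653.

a = 6.979, b = 4.653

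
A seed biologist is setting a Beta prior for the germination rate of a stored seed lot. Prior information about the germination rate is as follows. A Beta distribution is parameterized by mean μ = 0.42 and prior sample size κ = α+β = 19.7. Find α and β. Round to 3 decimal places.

α = 8.274, β = 11.426

α = μκ = 0.42×19.7 = 8.274 and β = (1−μ)κ = 0.58×19.7 = 11.426.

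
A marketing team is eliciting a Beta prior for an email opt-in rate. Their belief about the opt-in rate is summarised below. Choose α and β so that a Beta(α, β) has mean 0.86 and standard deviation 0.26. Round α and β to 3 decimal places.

First σ² = 0.0676. Setting α = μn, β = (1−μ)n with n = α+β,
μ(1−μ)/(n+1) = 0.0676 ⇒ n+1 = 0.1204/0.0676 = 1.7811 ⇒ n = 0.7811.
Hence α = 0.86×0.7811 = 0.672, β = 0.14×0.7811 = 0.109.

α = 0.672, β = 0.109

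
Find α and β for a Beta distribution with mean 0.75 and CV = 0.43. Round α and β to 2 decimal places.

α = 0.60, β = 0.20

Var = (CV·μ)² = (0.43×0.75)² = 0.104006.
α+β = μ(1−μ)/Var − 1 = 0.1875/0.104006 − 1 = 0.8028.
Thus α = 0.75·0.8028 = 0.60 and β = 0.25·0.8028 = 0.20.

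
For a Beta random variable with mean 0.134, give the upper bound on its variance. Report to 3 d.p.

For fixed mean μ the Beta variance is μ(1−μ)/(α+β+1), increasing as α+β decreases.
Its least upper bound (not attained) is μ(1−μ) = 0.134·0.866 = 0.116.

0.116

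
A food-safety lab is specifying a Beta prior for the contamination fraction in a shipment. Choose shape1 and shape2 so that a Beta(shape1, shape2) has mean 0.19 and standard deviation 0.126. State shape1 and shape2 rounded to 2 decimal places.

Variance = 0.126² = 0.015876. The moment-matching identity shape1+shape2 = μ(1−μ)/Var − 1 gives
shape1+shape2 = 0.1539/0.015876 − 1 = 8.6939, so shape1 = μ·8.6939 = 1.65 and shape2 = (1−μ)·8.6939 = 7.04.

shape1 = 1.65, shape2 = 7.04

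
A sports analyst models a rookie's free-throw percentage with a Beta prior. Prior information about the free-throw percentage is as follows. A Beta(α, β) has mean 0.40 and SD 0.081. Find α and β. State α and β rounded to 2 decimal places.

σ² = 0.081² = 0.006561.
With s = α+β, Var = μ(1−μ)/(s+1), so s+1 = (0.40×0.60)/0.006561 = 36.5798 and s = 35.5798.
α = μs = 14.23, β = (1−μ)s = 21.35.

α = 14.23, β = 21.35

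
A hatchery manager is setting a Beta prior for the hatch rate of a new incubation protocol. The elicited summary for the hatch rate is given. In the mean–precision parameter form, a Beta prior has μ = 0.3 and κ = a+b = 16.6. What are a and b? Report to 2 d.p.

Split κ in proportion μ : (1−μ): a = 0.3·16.6 = 4.98, b = 16.6 − 4.98 = 11.62.

a = 4.98, b = 11.62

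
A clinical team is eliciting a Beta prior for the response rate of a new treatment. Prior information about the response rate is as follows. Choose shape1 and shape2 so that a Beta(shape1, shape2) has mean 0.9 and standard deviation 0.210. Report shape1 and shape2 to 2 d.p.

shape1 = 0.94, shape2 = 0.10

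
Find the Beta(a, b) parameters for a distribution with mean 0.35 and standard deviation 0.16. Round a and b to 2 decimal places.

First σ² = 0.0256. Setting a = μn, b = (1−μ)n with n = a+b,
μ(1−μ)/(n+1) = 0.0256 ⇒ n+1 = 0.2275/0.0256 = 8.8867 ⇒ n = 7.8867.
Hence a = 0.35×7.8867 = 2.76, b = 0.65×7.8867 = 5.13.

a = 2.76, b = 5.13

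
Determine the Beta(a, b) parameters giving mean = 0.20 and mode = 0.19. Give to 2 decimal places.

Let s = a+b. Mean gives a = μs = 0.20s; mode gives (a−1)/(s−2) = 0.19.
Substituting: 0.20s − 1 = 0.19(s−2) = 0.19s − 0.38, so 0.01s = 0.62 and s = 62.0000.
Then a = 0.20×62.0000 = 12.40 and b = s−a = 49.60.

a = 12.40, b = 49.60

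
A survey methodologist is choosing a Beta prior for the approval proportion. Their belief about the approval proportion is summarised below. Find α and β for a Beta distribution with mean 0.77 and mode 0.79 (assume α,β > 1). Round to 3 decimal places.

α = 22.330, β = 6.670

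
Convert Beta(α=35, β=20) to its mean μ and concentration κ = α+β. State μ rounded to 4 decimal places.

μ = 0.6364, κ = 55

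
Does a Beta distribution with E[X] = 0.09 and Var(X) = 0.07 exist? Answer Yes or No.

Yes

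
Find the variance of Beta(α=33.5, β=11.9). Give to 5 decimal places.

0.00417

μ = 33.5/45.4 = 0.737885; Var = μ(1−μ)/(α+β+1) = 0.1934105/46.4 = 0.00417.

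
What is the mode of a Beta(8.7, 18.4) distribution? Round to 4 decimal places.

With α,β > 1, mode = (α−1)/(α+β−2) = 7.7/25.1 = 0.3068.

0.3068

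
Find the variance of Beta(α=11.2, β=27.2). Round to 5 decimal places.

0.00524

α+β = 38.4 and αβ = 304.64, so Var = αβ/[(α+β)²(α+β+1)] = 304.64/58097.664 = 0.00524.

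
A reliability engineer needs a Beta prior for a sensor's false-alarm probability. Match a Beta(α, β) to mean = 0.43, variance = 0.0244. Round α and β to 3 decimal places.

α = 3.889, β = 5.156

Let s = α+β. The Beta variance is μ(1−μ)/(s+1).
So s+1 = μ(1−μ)/σ² = (0.43×0.57)/0.0244 = 0.2451/0.0244 = 10.0451, giving s = 9.0451.
Then α = μs = 0.43×9.0451 = 3.889 and β = (1−μ)s = 0.57×9.0451 = 5.156.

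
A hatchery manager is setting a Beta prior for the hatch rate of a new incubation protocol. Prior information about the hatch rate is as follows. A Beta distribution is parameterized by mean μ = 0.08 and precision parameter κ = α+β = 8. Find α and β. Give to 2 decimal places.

α = μκ = 0.08×8 = 0.64 and β = (1−μ)κ = 0.92×8 = 7.36.

α = 0.64, β = 7.36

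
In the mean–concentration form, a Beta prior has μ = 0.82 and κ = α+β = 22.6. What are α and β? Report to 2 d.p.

α = μκ = 0.82×22.6 = 18.53 and β = (1−μ)κ = 0.18×22.6 = 4.07.

α = 18.53, β = 4.07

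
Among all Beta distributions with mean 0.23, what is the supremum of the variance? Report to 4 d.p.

0.1771

Var = μ(1−μ)/(α+β+1), which approaches μ(1−μ) as α+β → 0.
So the supremum is μ(1−μ) = 0.23×0.77 = 0.1771.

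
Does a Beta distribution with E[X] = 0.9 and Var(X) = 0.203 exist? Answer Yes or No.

No

A Beta with mean μ has variance μ(1−μ)/(α+β+1) < μ(1−μ).
Here μ(1−μ) = 0.9×0.1 = 0.09, and 0.203 ≥ 0.09.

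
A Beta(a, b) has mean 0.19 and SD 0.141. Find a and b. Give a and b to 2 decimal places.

σ² = 0.141² = 0.019881.
With s = a+b, Var = μ(1−μ)/(s+1), so s+1 = (0.19×0.81)/0.019881 = 7.7411 and s = 6.7411.
a = μs = 1.28, b = (1−μ)s = 5.46.

a = 1.28, b = 5.46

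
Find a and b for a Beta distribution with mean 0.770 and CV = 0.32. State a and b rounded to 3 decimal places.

a = 1.476, b = 0.441

Var = (CV·μ)² = (0.32×0.770)² = 0.060713.
a+b = μ(1−μ)/Var − 1 = 0.177100/0.060713 − 1 = 1.9170.
Thus a = 0.770·1.9170 = 1.476 and b = 0.230·1.9170 = 0.441.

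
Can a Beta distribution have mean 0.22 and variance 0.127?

Yes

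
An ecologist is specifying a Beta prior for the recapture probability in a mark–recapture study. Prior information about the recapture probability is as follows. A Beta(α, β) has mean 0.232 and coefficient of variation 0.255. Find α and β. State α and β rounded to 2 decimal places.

Var = (CV·μ)² = (0.255×0.232)² = 0.003500.
α+β = μ(1−μ)/Var − 1 = 0.178176/0.003500 − 1 = 49.9088.
Thus α = 0.232·49.9088 = 11.58 and β = 0.768·49.9088 = 38.33.

α = 11.58, β = 38.33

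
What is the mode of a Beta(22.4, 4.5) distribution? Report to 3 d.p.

0.859

With α,β > 1, mode = (α−1)/(α+β−2) = 21.4/24.9 = 0.859.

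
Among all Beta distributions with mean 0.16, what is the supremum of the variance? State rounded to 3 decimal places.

0.134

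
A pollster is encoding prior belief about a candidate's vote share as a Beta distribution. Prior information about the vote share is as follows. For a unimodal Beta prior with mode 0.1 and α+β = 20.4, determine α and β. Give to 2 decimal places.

Mode = (α−1)/(κ−2) with κ = α+β, so α−1 = 0.1·18.4 = 1.84.
α = 2.84; β = κ − α = 17.56.

α = 2.84, β = 17.56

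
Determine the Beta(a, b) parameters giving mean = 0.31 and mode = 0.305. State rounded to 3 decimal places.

With s = a+b: μ = a/s and mode = (a−1)/(s−2). Eliminating a = μs,
μs − 1 = m(s−2) ⇒ s(μ−m) = 1−2m ⇒ s = 0.390/0.005 = 78.0000.
So a = μs = 24.180, b = (1−μ)s = 53.820.

a = 24.180, b = 53.820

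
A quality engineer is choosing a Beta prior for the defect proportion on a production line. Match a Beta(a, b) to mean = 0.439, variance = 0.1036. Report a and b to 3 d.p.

a = 0.605, b = 0.773

Let s = a+b. The Beta variance is μ(1−μ)/(s+1).
So s+1 = μ(1−μ)/σ² = (0.439×0.561)/0.1036 = 0.246279/0.1036 = 2.3772, giving s = 1.3772.
Then a = μs = 0.439×1.3772 = 0.605 and b = (1−μ)s = 0.561×1.3772 = 0.773.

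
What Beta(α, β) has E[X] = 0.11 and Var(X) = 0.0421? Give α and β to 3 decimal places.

α = 0.146, β = 1.180

By moment matching, α+β = μ(1−μ)/σ² − 1 = (0.11·0.89)/0.0421 − 1 = 2.3254 − 1 = 1.3254.
Since α/(α+β) = μ, α = 0.11·1.3254 = 0.146 and β = 0.89·1.3254 = 1.180.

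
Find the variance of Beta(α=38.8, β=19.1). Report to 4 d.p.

α+β = 57.9 and αβ = 741.08, so Var = αβ/[(α+β)²(α+β+1)] = 741.08/197456.949 = 0.0038.

0.0038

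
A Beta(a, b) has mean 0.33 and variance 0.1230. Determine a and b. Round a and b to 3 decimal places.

a = 0.263, b = 0.534

Write ν = a+b; then a = μν and Var = μ(1−μ)/(ν+1).
ν = μ(1−μ)/Var − 1 = 0.2211/0.1230 − 1 = 0.7976.
a = 0.33·0.7976 = 0.263, b = 0.67·0.7976 = 0.534.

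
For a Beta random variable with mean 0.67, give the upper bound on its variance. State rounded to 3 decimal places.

0.221

Var = μ(1−μ)/(α+β+1), which approaches μ(1−μ) as α+β → 0.
So the supremum is μ(1−μ) = 0.67×0.33 = 0.221.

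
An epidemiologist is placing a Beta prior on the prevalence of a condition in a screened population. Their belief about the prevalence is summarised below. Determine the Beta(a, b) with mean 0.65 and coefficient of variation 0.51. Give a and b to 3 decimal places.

a = 0.696, b = 0.375

σ = CV·μ = 0.51×0.65 = 0.33150, so σ² = 0.109892.
s+1 = μ(1−μ)/σ² = 0.2275/0.109892 = 2.0702, so s = a+b = 1.0702.
a = μs = 0.696, b = (1−μ)s = 0.375.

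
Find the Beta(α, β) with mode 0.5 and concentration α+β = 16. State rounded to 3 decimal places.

α = 8.000, β = 8.000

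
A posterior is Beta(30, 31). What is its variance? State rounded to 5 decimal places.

0.00403

Var = αβ/[(α+β)²(α+β+1)] = (30×31)/(61²×62) = 930/230702 = 0.00403.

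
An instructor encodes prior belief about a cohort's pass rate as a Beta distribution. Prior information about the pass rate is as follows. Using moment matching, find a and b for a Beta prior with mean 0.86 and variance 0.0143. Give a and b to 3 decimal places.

a = 6.381, b = 1.039

By moment matching, a+b = μ(1−μ)/σ² − 1 = (0.86·0.14)/0.0143 − 1 = 8.4196 − 1 = 7.4196.
Since a/(a+b) = μ, a = 0.86·7.4196 = 6.381 and b = 0.14·7.4196 = 1.039.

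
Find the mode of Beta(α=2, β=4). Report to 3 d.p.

0.250

With α,β > 1, mode = (α−1)/(α+β−2) = 1/4 = 0.250.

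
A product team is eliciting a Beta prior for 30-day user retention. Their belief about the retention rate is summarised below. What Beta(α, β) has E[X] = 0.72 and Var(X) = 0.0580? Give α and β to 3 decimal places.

Let s = α+β. The Beta variance is μ(1−μ)/(s+1).
So s+1 = μ(1−μ)/σ² = (0.72×0.28)/0.0580 = 0.2016/0.0580 = 3.4759, giving s = 2.4759.
Then α = μs = 0.72×2.4759 = 1.783 and β = (1−μ)s = 0.28×2.4759 = 0.693.

α = 1.783, β = 0.693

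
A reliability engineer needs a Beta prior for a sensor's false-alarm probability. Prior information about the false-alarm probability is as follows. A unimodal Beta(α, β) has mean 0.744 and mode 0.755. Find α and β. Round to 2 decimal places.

α = 34.49, β = 11.87

Let s = α+β. Mean gives α = μs = 0.744s; mode gives (α−1)/(s−2) = 0.755.
Substituting: 0.744s − 1 = 0.755(s−2) = 0.755s − 1.510, so -0.011s = -0.510 and s = 46.3636.
Then α = 0.744×46.3636 = 34.49 and β = s−α = 11.87.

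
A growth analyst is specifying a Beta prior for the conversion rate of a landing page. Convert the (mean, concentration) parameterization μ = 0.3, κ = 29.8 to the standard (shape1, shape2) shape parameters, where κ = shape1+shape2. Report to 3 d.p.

shape1 = 8.940, shape2 = 20.860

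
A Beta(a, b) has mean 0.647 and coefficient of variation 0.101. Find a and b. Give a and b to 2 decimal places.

σ = CV·μ = 0.101×0.647 = 0.06535, so σ² = 0.004270.
s+1 = μ(1−μ)/σ² = 0.228391/0.004270 = 53.4845, so s = a+b = 52.4845.
a = μs = 33.96, b = (1−μ)s = 18.53.

a = 33.96, b = 18.53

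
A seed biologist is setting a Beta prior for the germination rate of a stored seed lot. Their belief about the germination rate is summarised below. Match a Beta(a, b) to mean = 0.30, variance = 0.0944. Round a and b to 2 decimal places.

Let s = a+b. The Beta variance is μ(1−μ)/(s+1).
So s+1 = μ(1−μ)/σ² = (0.30×0.70)/0.0944 = 0.2100/0.0944 = 2.2246, giving s = 1.2246.
Then a = μs = 0.30×1.2246 = 0.37 and b = (1−μ)s = 0.70×1.2246 = 0.86.

a = 0.37, b = 0.86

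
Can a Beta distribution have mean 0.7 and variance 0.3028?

No

For any Beta, Var(X) < E[X]·(1−E[X]).
Here μ(1−μ) = 0.7×0.3 = 0.21, and 0.3028 ≥ 0.21.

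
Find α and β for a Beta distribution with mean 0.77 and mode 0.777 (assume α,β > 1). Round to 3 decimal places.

α = 60.940, β = 18.203

With s = α+β: μ = α/s and mode = (α−1)/(s−2). Eliminating α = μs,
μs − 1 = m(s−2) ⇒ s(μ−m) = 1−2m ⇒ s = -0.554/-0.007 = 79.1429.
So α = μs = 60.940, β = (1−μ)s = 18.203.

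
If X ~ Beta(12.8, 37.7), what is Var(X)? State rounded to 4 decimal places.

0.0037

μ = 12.8/50.5 = 0.253465; Var = μ(1−μ)/(α+β+1) = 0.1892207/51.5 = 0.0037.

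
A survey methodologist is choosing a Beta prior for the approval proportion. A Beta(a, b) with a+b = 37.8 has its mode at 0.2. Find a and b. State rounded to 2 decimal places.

a = 8.16, b = 29.64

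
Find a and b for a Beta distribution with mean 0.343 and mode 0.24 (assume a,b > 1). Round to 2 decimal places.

a = 1.73, b = 3.32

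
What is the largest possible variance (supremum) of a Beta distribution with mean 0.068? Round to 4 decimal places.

0.0634

Var = μ(1−μ)/(α+β+1), which approaches μ(1−μ) as α+β → 0.
So the supremum is μ(1−μ) = 0.068×0.932 = 0.0634.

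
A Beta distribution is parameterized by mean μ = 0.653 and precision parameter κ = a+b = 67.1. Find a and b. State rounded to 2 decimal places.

a = 43.82, b = 23.28

Split κ in proportion μ : (1−μ): a = 0.653·67.1 = 43.82, b = 67.1 − 43.82 = 23.28.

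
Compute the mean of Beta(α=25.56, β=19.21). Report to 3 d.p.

0.571

The Beta mean is α/(α+β) = 25.56/(25.56+19.21) = 0.571.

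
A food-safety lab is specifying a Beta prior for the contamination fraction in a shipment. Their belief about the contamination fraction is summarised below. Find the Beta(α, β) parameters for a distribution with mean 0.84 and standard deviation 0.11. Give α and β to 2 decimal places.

α = 8.49, β = 1.62

First σ² = 0.0121. Setting α = μn, β = (1−μ)n with n = α+β,
μ(1−μ)/(n+1) = 0.0121 ⇒ n+1 = 0.1344/0.0121 = 11.1074 ⇒ n = 10.1074.
Hence α = 0.84×10.1074 = 8.49, β = 0.16×10.1074 = 1.62.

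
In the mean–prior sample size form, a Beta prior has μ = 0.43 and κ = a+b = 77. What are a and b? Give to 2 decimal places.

a = 33.11, b = 43.89

Split κ in proportion μ : (1−μ): a = 0.43·77 = 33.11, b = 77 − 33.11 = 43.89.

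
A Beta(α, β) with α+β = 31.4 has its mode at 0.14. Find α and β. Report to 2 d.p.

α = 5.12, β = 26.28

Since the density peak of Beta(α,β) is at (α−1)/(α+β−2),
α = 1 + 0.14(31.4−2) = 5.12 and β = 31.4 − 5.12 = 26.28.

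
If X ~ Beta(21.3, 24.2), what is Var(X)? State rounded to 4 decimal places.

α+β = 45.5 and αβ = 515.46, so Var = αβ/[(α+β)²(α+β+1)] = 515.46/96266.625 = 0.0054.

0.0054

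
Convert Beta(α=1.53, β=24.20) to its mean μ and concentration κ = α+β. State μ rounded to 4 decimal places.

μ = 0.0595, κ = 25.73

κ = α+β = 1.53+24.20 = 25.73; μ = α/κ = 1.53/25.73 = 0.0595.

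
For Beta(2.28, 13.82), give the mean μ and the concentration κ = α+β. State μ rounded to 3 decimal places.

κ = α+β = 2.28+13.82 = 16.10; μ = α/κ = 2.28/16.10 = 0.142.

μ = 0.142, κ = 16.10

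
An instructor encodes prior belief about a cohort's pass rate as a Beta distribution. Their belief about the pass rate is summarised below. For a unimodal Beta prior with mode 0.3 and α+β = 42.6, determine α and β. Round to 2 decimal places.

α = 13.18, β = 29.42

Mode = (α−1)/(κ−2) with κ = α+β, so α−1 = 0.3·40.6 = 12.18.
α = 13.18; β = κ − α = 29.42.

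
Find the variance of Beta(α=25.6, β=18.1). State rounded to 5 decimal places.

0.00543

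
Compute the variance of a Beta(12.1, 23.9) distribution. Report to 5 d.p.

0.00603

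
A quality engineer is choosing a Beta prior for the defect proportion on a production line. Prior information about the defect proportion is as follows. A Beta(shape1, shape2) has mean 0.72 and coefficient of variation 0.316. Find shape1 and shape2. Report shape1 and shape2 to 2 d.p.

shape1 = 2.08, shape2 = 0.81

σ = CV·μ = 0.316×0.72 = 0.22752, so σ² = 0.051765.
s+1 = μ(1−μ)/σ² = 0.2016/0.051765 = 3.8945, so s = shape1+shape2 = 2.8945.
shape1 = μs = 2.08, shape2 = (1−μ)s = 0.81.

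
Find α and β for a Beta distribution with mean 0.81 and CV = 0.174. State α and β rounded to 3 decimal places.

α = 5.466, β = 1.282

σ = CV·μ = 0.174×0.81 = 0.14094, so σ² = 0.019864.
s+1 = μ(1−μ)/σ² = 0.1539/0.019864 = 7.7477, so s = α+β = 6.7477.
α = μs = 5.466, β = (1−μ)s = 1.282.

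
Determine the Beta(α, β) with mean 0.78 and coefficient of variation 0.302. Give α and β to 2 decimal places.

α = 1.63, β = 0.46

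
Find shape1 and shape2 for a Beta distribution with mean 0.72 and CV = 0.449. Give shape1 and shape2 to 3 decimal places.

shape1 = 0.669, shape2 = 0.260

σ = CV·μ = 0.449×0.72 = 0.32328, so σ² = 0.104510.
s+1 = μ(1−μ)/σ² = 0.2016/0.104510 = 1.9290, so s = shape1+shape2 = 0.9290.
shape1 = μs = 0.669, shape2 = (1−μ)s = 0.260.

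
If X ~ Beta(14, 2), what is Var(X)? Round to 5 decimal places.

α+β = 16 and αβ = 28, so Var = αβ/[(α+β)²(α+β+1)] = 28/4352 = 0.00643.

0.00643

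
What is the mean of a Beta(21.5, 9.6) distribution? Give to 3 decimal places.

The Beta mean is α/(α+β) = 21.5/(21.5+9.6) = 0.691.

0.691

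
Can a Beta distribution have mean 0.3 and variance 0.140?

Yes

The Beta variance bound is σ² < μ(1−μ).
Here μ(1−μ) = 0.3×0.7 = 0.21, and 0.140 < 0.21.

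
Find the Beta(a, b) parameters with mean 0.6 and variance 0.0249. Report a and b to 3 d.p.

By moment matching, a+b = μ(1−μ)/σ² − 1 = (0.6·0.4)/0.0249 − 1 = 9.6386 − 1 = 8.6386.
Since a/(a+b) = μ, a = 0.6·8.6386 = 5.183 and b = 0.4·8.6386 = 3.455.

a = 5.183, b = 3.455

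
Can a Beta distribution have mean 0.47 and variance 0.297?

No

The Beta variance bound is σ² < μ(1−μ).
Here μ(1−μ) = 0.47×0.53 = 0.2491, and 0.297 ≥ 0.2491.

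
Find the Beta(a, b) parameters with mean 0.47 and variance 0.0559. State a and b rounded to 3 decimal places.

Let s = a+b. The Beta variance is μ(1−μ)/(s+1).
So s+1 = μ(1−μ)/σ² = (0.47×0.53)/0.0559 = 0.2491/0.0559 = 4.4562, giving s = 3.4562.
Then a = μs = 0.47×3.4562 = 1.624 and b = (1−μ)s = 0.53×3.4562 = 1.832.

a = 1.624, b = 1.832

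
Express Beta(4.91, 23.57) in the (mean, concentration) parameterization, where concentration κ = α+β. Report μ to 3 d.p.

μ = 0.172, κ = 28.48

κ = α+β = 4.91+23.57 = 28.48; μ = α/κ = 4.91/28.48 = 0.172.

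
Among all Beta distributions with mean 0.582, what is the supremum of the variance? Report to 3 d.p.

Var = μ(1−μ)/(α+β+1), which approaches μ(1−μ) as α+β → 0.
So the supremum is μ(1−μ) = 0.582×0.418 = 0.243.

0.243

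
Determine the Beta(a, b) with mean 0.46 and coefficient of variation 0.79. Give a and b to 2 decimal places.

a = 0.41, b = 0.48

Var = (CV·μ)² = (0.79×0.46)² = 0.132060.
a+b = μ(1−μ)/Var − 1 = 0.2484/0.132060 − 1 = 0.8810.
Thus a = 0.46·0.8810 = 0.41 and b = 0.54·0.8810 = 0.48.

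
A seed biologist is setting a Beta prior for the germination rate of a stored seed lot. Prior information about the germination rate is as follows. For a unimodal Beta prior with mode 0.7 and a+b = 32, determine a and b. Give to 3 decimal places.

Since the density peak of Beta(a,b) is at (a−1)/(a+b−2),
a = 1 + 0.7(32−2) = 22.000 and b = 32 − 22.000 = 10.000.

a = 22.000, b = 10.000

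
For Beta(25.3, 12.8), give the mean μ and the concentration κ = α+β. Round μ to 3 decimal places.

μ = 0.664, κ = 38.1

κ = α+β = 25.3+12.8 = 38.1; μ = α/κ = 25.3/38.1 = 0.664.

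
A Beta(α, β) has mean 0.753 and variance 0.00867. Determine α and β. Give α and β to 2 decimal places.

Let s = α+β. The Beta variance is μ(1−μ)/(s+1).
So s+1 = μ(1−μ)/σ² = (0.753×0.247)/0.00867 = 0.185991/0.00867 = 21.4522, giving s = 20.4522.
Then α = μs = 0.753×20.4522 = 15.40 and β = (1−μ)s = 0.247×20.4522 = 5.05.

α = 15.40, β = 5.05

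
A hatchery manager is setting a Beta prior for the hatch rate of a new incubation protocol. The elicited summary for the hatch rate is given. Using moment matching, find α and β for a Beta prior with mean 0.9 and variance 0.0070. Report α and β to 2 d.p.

α = 10.67, β = 1.19

Let s = α+β. The Beta variance is μ(1−μ)/(s+1).
So s+1 = μ(1−μ)/σ² = (0.9×0.1)/0.0070 = 0.09/0.0070 = 12.8571, giving s = 11.8571.
Then α = μs = 0.9×11.8571 = 10.67 and β = (1−μ)s = 0.1×11.8571 = 1.19.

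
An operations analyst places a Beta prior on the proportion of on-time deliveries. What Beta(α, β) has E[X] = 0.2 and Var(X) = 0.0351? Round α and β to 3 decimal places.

Write ν = α+β; then α = μν and Var = μ(1−μ)/(ν+1).
ν = μ(1−μ)/Var − 1 = 0.16/0.0351 − 1 = 3.5584.
α = 0.2·3.5584 = 0.712, β = 0.8·3.5584 = 2.847.

α = 0.712, β = 2.847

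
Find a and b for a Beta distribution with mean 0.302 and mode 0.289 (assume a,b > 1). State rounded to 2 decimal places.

Let s = a+b. Mean gives a = μs = 0.302s; mode gives (a−1)/(s−2) = 0.289.
Substituting: 0.302s − 1 = 0.289(s−2) = 0.289s − 0.578, so 0.013s = 0.422 and s = 32.4615.
Then a = 0.302×32.4615 = 9.80 and b = s−a = 22.66.

a = 9.80, b = 22.66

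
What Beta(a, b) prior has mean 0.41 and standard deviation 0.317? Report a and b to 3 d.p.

Variance = 0.317² = 0.100489. The moment-matching identity a+b = μ(1−μ)/Var − 1 gives
a+b = 0.2419/0.100489 − 1 = 1.4072, so a = μ·1.4072 = 0.577 and b = (1−μ)·1.4072 = 0.830.

a = 0.577, b = 0.830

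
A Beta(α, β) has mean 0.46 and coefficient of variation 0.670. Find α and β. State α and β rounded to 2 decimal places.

α = 0.74, β = 0.87

σ = CV·μ = 0.670×0.46 = 0.30820, so σ² = 0.094987.
s+1 = μ(1−μ)/σ² = 0.2484/0.094987 = 2.6151, so s = α+β = 1.6151.
α = μs = 0.74, β = (1−μ)s = 0.87.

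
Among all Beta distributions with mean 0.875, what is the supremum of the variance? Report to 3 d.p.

Var = μ(1−μ)/(α+β+1), which approaches μ(1−μ) as α+β → 0.
So the supremum is μ(1−μ) = 0.875×0.125 = 0.109.

0.109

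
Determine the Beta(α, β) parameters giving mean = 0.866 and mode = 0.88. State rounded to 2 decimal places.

α = 47.01, β = 7.27

With s = α+β: μ = α/s and mode = (α−1)/(s−2). Eliminating α = μs,
μs − 1 = m(s−2) ⇒ s(μ−m) = 1−2m ⇒ s = -0.76/-0.014 = 54.2857.
So α = μs = 47.01, β = (1−μ)s = 7.27.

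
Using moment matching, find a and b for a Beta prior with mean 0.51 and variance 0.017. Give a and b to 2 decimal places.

a = 6.99, b = 6.71

Write ν = a+b; then a = μν and Var = μ(1−μ)/(ν+1).
ν = μ(1−μ)/Var − 1 = 0.2499/0.017 − 1 = 13.7000.
a = 0.51·13.7000 = 6.99, b = 0.49·13.7000 = 6.71.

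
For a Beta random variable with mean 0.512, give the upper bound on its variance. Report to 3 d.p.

0.250

For fixed mean μ the Beta variance is μ(1−μ)/(α+β+1), increasing as α+β decreases.
Its least upper bound (not attained) is μ(1−μ) = 0.512·0.488 = 0.250.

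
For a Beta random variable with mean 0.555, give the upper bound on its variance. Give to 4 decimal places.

0.2470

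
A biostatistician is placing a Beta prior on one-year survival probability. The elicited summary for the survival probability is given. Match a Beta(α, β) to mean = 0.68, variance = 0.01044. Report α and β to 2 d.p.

Write ν = α+β; then α = μν and Var = μ(1−μ)/(ν+1).
ν = μ(1−μ)/Var − 1 = 0.2176/0.01044 − 1 = 19.8429.
α = 0.68·19.8429 = 13.49, β = 0.32·19.8429 = 6.35.

α = 13.49, β = 6.35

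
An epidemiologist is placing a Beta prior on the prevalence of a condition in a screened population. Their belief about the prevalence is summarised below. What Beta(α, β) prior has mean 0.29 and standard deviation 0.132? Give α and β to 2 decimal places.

α = 3.14, β = 7.68

σ² = 0.132² = 0.017424.
With s = α+β, Var = μ(1−μ)/(s+1), so s+1 = (0.29×0.71)/0.017424 = 11.8170 and s = 10.8170.
α = μs = 3.14, β = (1−μ)s = 7.68.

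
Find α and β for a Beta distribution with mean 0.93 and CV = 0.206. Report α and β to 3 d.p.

α = 0.720, β = 0.054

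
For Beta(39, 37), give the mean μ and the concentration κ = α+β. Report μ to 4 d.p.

μ = 0.5132, κ = 76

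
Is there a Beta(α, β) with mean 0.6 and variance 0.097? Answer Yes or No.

Yes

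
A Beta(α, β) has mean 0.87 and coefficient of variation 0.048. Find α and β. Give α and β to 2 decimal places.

Var = (CV·μ)² = (0.048×0.87)² = 0.001744.
α+β = μ(1−μ)/Var − 1 = 0.1131/0.001744 − 1 = 63.8547.
Thus α = 0.87·63.8547 = 55.55 and β = 0.13·63.8547 = 8.30.

α = 55.55, β = 8.30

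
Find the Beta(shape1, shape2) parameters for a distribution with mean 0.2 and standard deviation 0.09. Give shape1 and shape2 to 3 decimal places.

shape1 = 3.751, shape2 = 15.002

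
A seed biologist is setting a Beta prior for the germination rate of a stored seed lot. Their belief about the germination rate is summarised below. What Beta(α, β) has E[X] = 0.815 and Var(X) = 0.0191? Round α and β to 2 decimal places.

α = 5.62, β = 1.28

By moment matching, α+β = μ(1−μ)/σ² − 1 = (0.815·0.185)/0.0191 − 1 = 7.8940 − 1 = 6.8940.
Since α/(α+β) = μ, α = 0.815·6.8940 = 5.62 and β = 0.185·6.8940 = 1.28.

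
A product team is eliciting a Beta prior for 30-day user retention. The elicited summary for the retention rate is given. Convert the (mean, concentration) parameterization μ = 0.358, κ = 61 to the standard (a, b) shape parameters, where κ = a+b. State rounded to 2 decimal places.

a = μκ = 0.358×61 = 21.84 and b = (1−μ)κ = 0.642×61 = 39.16.

a = 21.84, b = 39.16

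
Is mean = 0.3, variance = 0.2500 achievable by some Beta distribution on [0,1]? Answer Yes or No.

For any Beta, Var(X) < E[X]·(1−E[X]).
Here μ(1−μ) = 0.3×0.7 = 0.21, and 0.2500 ≥ 0.21.

No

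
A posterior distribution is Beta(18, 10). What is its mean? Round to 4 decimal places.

The Beta mean is α/(α+β) = 18/(18+10) = 0.6429.

0.6429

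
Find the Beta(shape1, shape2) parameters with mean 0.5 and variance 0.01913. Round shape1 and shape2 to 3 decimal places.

shape1 = 6.034, shape2 = 6.034

Write ν = shape1+shape2; then shape1 = μν and Var = μ(1−μ)/(ν+1).
ν = μ(1−μ)/Var − 1 = 0.25/0.01913 − 1 = 12.0685.
shape1 = 0.5·12.0685 = 6.034, shape2 = 0.5·12.0685 = 6.034.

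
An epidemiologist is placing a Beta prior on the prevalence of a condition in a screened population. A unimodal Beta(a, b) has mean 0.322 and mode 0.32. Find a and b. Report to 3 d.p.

Let s = a+b. Mean gives a = μs = 0.322s; mode gives (a−1)/(s−2) = 0.32.
Substituting: 0.322s − 1 = 0.32(s−2) = 0.32s − 0.64, so 0.002s = 0.36 and s = 180.0000.
Then a = 0.322×180.0000 = 57.960 and b = s−a = 122.040.

a = 57.960, b = 122.040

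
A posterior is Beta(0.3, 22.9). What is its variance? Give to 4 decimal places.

0.0005

α+β = 23.2 and αβ = 6.87, so Var = αβ/[(α+β)²(α+β+1)] = 6.87/13025.408 = 0.0005.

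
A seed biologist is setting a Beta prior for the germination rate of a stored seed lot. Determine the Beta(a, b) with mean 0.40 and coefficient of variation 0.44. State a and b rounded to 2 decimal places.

Var = (CV·μ)² = (0.44×0.40)² = 0.030976.
a+b = μ(1−μ)/Var − 1 = 0.2400/0.030976 − 1 = 6.7479.
Thus a = 0.40·6.7479 = 2.70 and b = 0.60·6.7479 = 4.05.

a = 2.70, b = 4.05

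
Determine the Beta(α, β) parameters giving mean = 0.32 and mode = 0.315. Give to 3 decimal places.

Let s = α+β. Mean gives α = μs = 0.32s; mode gives (α−1)/(s−2) = 0.315.
Substituting: 0.32s − 1 = 0.315(s−2) = 0.315s − 0.630, so 0.005s = 0.370 and s = 74.0000.
Then α = 0.32×74.0000 = 23.680 and β = s−α = 50.320.

α = 23.680, β = 50.320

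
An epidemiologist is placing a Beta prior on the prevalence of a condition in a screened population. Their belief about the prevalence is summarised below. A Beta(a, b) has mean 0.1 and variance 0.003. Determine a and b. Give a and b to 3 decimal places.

a = 2.900, b = 26.100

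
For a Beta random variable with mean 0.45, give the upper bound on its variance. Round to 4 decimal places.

0.2475

Var = μ(1−μ)/(α+β+1), which approaches μ(1−μ) as α+β → 0.
So the supremum is μ(1−μ) = 0.45×0.55 = 0.2475.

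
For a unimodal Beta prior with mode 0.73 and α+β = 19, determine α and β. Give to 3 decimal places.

α = 13.410, β = 5.590

Since the density peak of Beta(α,β) is at (α−1)/(α+β−2),
α = 1 + 0.73(19−2) = 13.410 and β = 19 − 13.410 = 5.590.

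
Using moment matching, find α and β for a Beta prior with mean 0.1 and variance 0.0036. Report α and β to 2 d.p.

α = 2.40, β = 21.60

Write ν = α+β; then α = μν and Var = μ(1−μ)/(ν+1).
ν = μ(1−μ)/Var − 1 = 0.09/0.0036 − 1 = 24.0000.
α = 0.1·24.0000 = 2.40, β = 0.9·24.0000 = 21.60.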